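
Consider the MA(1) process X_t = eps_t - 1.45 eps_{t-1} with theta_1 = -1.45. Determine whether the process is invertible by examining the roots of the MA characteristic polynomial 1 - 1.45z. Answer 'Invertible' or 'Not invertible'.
\text{Not invertible}

The MA(q) characteristic polynomial is P(z) = 1 - 1.45z.
Invertibility requires all roots to lie outside the unit circle, i.e. |z| > 1 for every root.
This is linear in z: 1 + (-1.45) z = 0  =>  z = -1/(-1.45) = 0.689655,  |z| = 0.689655.
Moduli of all roots: 0.6897.
All moduli strictly greater than 1? No.
Verdict: Not invertible.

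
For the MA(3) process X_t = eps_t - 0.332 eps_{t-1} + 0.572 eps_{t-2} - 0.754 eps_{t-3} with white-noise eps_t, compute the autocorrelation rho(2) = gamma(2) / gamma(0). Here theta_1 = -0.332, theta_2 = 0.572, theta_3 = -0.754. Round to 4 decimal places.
\rho(2) = 0.4099

For an MA(q) process with theta_0 = 1, the autocovariance is
  gamma(k) = sigma^2 * sum_{i=0..q-k} theta_i * theta_{i+k},
and rho(k) = gamma(k) / gamma(0). Sigma^2 cancels.
  numerator   = (1)*(0.572) + (-0.332)*(-0.754) = 0.822328.
  denominator = (1)^2 + (-0.332)^2 + (0.572)^2 + (-0.754)^2 = 2.005924.
  rho(2) = 0.822328 / 2.005924 = 0.4099.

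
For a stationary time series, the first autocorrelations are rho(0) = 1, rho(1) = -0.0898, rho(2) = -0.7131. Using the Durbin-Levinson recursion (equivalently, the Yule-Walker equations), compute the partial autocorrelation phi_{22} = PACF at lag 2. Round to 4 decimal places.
\phi_{22} = -0.7270

The PACF at lag k is phi_{kk}, the last component of the solution
to the Yule-Walker system G_k phi = r_k where
  (G_k)_{ij} = rho(|i - j|), (r_k)_i = rho(i), i,j = 1..k.
Equivalently, Durbin-Levinson gives phi_{kk} iteratively:
  phi_{11} = rho(1)
  phi_{kk} = [rho(k) - sum_{j=1..k-1} phi_{k-1,j} rho(k-j)]
            / [1 - sum_{j=1..k-1} phi_{k-1,j} rho(j)],
  phi_{k,j} = phi_{k-1,j} - phi_{kk} phi_{k-1,k-j},  j = 1..k-1.
Step k = 1:
  phi_11 = rho(1) = -0.0898.
Step k = 2:
  phi_22 = [rho(2) - phi_11 rho(1)] / [1 - phi_11 rho(1)] = [-0.7131 - (-0.0898)(-0.0898)] / [1 - (-0.0898)(-0.0898)]
         = -0.72116404 / 0.99193596 = -0.727.
Therefore phi_{22} = -0.7270.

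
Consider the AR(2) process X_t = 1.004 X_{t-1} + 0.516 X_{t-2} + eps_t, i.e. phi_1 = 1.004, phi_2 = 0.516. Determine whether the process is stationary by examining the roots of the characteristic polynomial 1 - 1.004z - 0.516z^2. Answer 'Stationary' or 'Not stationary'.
\text{Not stationary}

The AR(p) characteristic polynomial is P(z) = 1 - 1.004z - 0.516z^2.
Stationarity requires all roots to lie outside the unit circle, i.e. |z| > 1 for every root.
Set 1 + (-1.004) z + (-0.516) z^2 = 0, i.e. a z^2 + b z + c = 0 with a = -0.516, b = -1.004, c = 1.
Discriminant D = b^2 - 4ac = (-1.004)^2 - 4*(-0.516)*1 = 1.008016 - (-2.064) = 3.072016.
D >= 0, so the roots are real: z = (-b +/- sqrt(D)) / (2a) = (1.004 +/- 1.752717) / (-1.032).
  z_1 = (1.004 + 1.752717) / (-1.032) = -2.6712,   |z_1| = 2.6712.
  z_2 = (1.004 - 1.752717) / (-1.032) = 0.7255,   |z_2| = 0.7255.
Moduli of all roots: 2.6712, 0.7255.
All moduli strictly greater than 1? No.
Verdict: Not stationary.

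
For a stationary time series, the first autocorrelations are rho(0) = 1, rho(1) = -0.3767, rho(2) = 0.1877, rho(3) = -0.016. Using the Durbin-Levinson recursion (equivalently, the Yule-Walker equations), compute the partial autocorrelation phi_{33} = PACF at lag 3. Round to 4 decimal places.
\phi_{33} = 0.0830

The PACF at lag k is phi_{kk}, the last component of the solution
to the Yule-Walker system G_k phi = r_k where
  (G_k)_{ij} = rho(|i - j|), (r_k)_i = rho(i), i,j = 1..k.
Equivalently, Durbin-Levinson gives phi_{kk} iteratively:
  phi_{11} = rho(1)
  phi_{kk} = [rho(k) - sum_{j=1..k-1} phi_{k-1,j} rho(k-j)]
            / [1 - sum_{j=1..k-1} phi_{k-1,j} rho(j)],
  phi_{k,j} = phi_{k-1,j} - phi_{kk} phi_{k-1,k-j},  j = 1..k-1.
Step k = 1:
  phi_11 = rho(1) = -0.3767.
Step k = 2:
  phi_22 = [rho(2) - phi_11 rho(1)] / [1 - phi_11 rho(1)] = [0.1877 - (-0.3767)(-0.3767)] / [1 - (-0.3767)(-0.3767)]
         = 0.04579711 / 0.85809711 = 0.053371.
  Update: phi_21 = phi_11 - phi_22 phi_11 = -0.3767 - (0.053371)(-0.3767) = -0.356595.
Step k = 3:
  phi_33 = [rho(3) - phi_21 rho(2) - phi_22 rho(1)] / [1 - phi_21 rho(1) - phi_22 rho(2)]
    numerator   = -0.016 - (-0.356595)(0.1877) - (0.053371)(-0.3767) = 0.07103762
    denominator = 1 - (-0.356595)(-0.3767) - (0.053371)(0.1877) = 0.85565289
  phi_33 = 0.07103762 / 0.85565289 = 0.083.
Therefore phi_{33} = 0.0830.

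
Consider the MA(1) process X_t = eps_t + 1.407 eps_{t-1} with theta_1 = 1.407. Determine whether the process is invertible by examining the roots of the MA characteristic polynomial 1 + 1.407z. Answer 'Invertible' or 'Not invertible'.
\text{Not invertible}

The MA(q) characteristic polynomial is P(z) = 1 + 1.407z.
Invertibility requires all roots to lie outside the unit circle, i.e. |z| > 1 for every root.
This is linear in z: 1 + (1.407) z = 0  =>  z = -1/(1.407) = -0.710732,  |z| = 0.710732.
Moduli of all roots: 0.7107.
All moduli strictly greater than 1? No.
Verdict: Not invertible.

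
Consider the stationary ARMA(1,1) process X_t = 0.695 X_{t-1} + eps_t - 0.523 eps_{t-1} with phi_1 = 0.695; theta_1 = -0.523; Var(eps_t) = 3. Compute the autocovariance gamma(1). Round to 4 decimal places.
\gamma(1) = 0.6353

Multiply the model equation by X_{t-k} and take expectations. With theta_0 = psi_0 = 1 and psi_j the MA(infinity) weights, this gives
  gamma(k) - sum_i phi_i gamma(k-i) = c_k,
  c_k = sigma^2 * sum_{j=k..q} theta_j psi_{j-k}   (c_k = 0 for k > q),
using gamma(-m) = gamma(m).
psi-weights needed (psi_j = theta_j + sum_i phi_i psi_{j-i}):
  psi_1 = theta_1 + phi_1 = -0.523 + (0.695) = 0.172
Right-hand sides:
  c_0 = sigma^2 (1 + theta_1 psi_1) = 3 * (1 + (-0.523)(0.172)) = 3 * 0.910044 = 2.730132
  c_1 = sigma^2 theta_1 = 3 * (-0.523) = -1.569
  c_2 = 0
Equations for k = 0 and k = 1 (AR order 1):
  gamma(0) = phi_1 gamma(1) + c_0
  gamma(1) = phi_1 gamma(0) + c_1
Substituting the second into the first: gamma(0) (1 - phi_1^2) = c_0 + phi_1 c_1, so
  gamma(0) = (c_0 + phi_1 c_1) / (1 - phi_1^2) = (2.730132 + (0.695)(-1.569)) / (1 - (0.695)^2) = 1.639677 / 0.516975 = 3.171676.
  gamma(1) = phi_1 gamma(0) + c_1 = (0.695)(3.171676) + (-1.569) = 0.635315.
Therefore gamma(1) = 0.6353 (to 4 decimal places).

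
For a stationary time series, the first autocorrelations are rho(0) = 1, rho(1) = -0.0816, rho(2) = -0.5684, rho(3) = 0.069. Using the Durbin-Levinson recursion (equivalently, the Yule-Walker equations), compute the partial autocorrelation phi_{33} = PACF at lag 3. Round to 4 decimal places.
\phi_{33} = -0.0779

The PACF at lag k is phi_{kk}, the last component of the solution
to the Yule-Walker system G_k phi = r_k where
  (G_k)_{ij} = rho(|i - j|), (r_k)_i = rho(i), i,j = 1..k.
Equivalently, Durbin-Levinson gives phi_{kk} iteratively:
  phi_{11} = rho(1)
  phi_{kk} = [rho(k) - sum_{j=1..k-1} phi_{k-1,j} rho(k-j)]
            / [1 - sum_{j=1..k-1} phi_{k-1,j} rho(j)],
  phi_{k,j} = phi_{k-1,j} - phi_{kk} phi_{k-1,k-j},  j = 1..k-1.
Step k = 1:
  phi_11 = rho(1) = -0.0816.
Step k = 2:
  phi_22 = [rho(2) - phi_11 rho(1)] / [1 - phi_11 rho(1)] = [-0.5684 - (-0.0816)(-0.0816)] / [1 - (-0.0816)(-0.0816)]
         = -0.57505856 / 0.99334144 = -0.578913.
  Update: phi_21 = phi_11 - phi_22 phi_11 = -0.0816 - (-0.578913)(-0.0816) = -0.128839.
Step k = 3:
  phi_33 = [rho(3) - phi_21 rho(2) - phi_22 rho(1)] / [1 - phi_21 rho(1) - phi_22 rho(2)]
    numerator   = 0.069 - (-0.128839)(-0.5684) - (-0.578913)(-0.0816) = -0.0514716
    denominator = 1 - (-0.128839)(-0.0816) - (-0.578913)(-0.5684) = 0.6604324
  phi_33 = -0.0514716 / 0.6604324 = -0.0779.
Therefore phi_{33} = -0.0779.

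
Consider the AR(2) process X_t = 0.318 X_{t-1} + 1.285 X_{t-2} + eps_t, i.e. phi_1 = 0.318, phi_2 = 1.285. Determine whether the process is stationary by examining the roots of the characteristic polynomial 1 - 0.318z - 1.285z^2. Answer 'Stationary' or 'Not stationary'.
\text{Not stationary}

The AR(p) characteristic polynomial is P(z) = 1 - 0.318z - 1.285z^2.
Stationarity requires all roots to lie outside the unit circle, i.e. |z| > 1 for every root.
Set 1 + (-0.318) z + (-1.285) z^2 = 0, i.e. a z^2 + b z + c = 0 with a = -1.285, b = -0.318, c = 1.
Discriminant D = b^2 - 4ac = (-0.318)^2 - 4*(-1.285)*1 = 0.101124 - (-5.14) = 5.241124.
D >= 0, so the roots are real: z = (-b +/- sqrt(D)) / (2a) = (0.318 +/- 2.28935) / (-2.57).
  z_1 = (0.318 + 2.28935) / (-2.57) = -1.0145,   |z_1| = 1.0145.
  z_2 = (0.318 - 2.28935) / (-2.57) = 0.7671,   |z_2| = 0.7671.
Moduli of all roots: 1.0145, 0.7671.
All moduli strictly greater than 1? No.
Verdict: Not stationary.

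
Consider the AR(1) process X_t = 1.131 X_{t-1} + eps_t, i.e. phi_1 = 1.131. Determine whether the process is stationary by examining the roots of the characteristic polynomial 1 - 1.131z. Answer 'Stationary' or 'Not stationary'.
\text{Not stationary}

The AR(p) characteristic polynomial is P(z) = 1 - 1.131z.
Stationarity requires all roots to lie outside the unit circle, i.e. |z| > 1 for every root.
This is linear in z: 1 + (-1.131) z = 0  =>  z = -1/(-1.131) = 0.884173,  |z| = 0.884173.
Moduli of all roots: 0.8842.
All moduli strictly greater than 1? No.
Verdict: Not stationary.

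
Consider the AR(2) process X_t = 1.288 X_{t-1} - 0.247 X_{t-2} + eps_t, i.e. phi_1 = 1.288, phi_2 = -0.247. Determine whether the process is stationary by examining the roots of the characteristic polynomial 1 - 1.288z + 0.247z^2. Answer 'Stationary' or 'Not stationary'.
\text{Not stationary}

The AR(p) characteristic polynomial is P(z) = 1 - 1.288z + 0.247z^2.
Stationarity requires all roots to lie outside the unit circle, i.e. |z| > 1 for every root.
Set 1 + (-1.288) z + (0.247) z^2 = 0, i.e. a z^2 + b z + c = 0 with a = 0.247, b = -1.288, c = 1.
Discriminant D = b^2 - 4ac = (-1.288)^2 - 4*(0.247)*1 = 1.658944 - (0.988) = 0.670944.
D >= 0, so the roots are real: z = (-b +/- sqrt(D)) / (2a) = (1.288 +/- 0.819112) / (0.494).
  z_1 = (1.288 + 0.819112) / (0.494) = 4.2654,   |z_1| = 4.2654.
  z_2 = (1.288 - 0.819112) / (0.494) = 0.9492,   |z_2| = 0.9492.
Moduli of all roots: 4.2654, 0.9492.
All moduli strictly greater than 1? No.
Verdict: Not stationary.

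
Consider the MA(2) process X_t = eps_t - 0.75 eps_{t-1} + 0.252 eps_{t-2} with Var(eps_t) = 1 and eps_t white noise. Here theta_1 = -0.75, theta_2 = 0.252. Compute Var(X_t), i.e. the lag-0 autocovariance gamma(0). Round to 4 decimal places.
\gamma(0) = 1.6260

For an MA(q) process X_t = eps_t + sum_i theta_i eps_{t-i} with
Var(eps_t) = sigma^2, the variance is
  gamma(0) = sigma^2 * (1 + sum_i theta_i^2).
  sum_i theta_i^2 = (-0.75)^2 + (0.252)^2 = 0.5625 + 0.063504 = 0.626004.
  gamma(0) = 1 * (1 + 0.626004) = 1 * 1.626004 = 1.626004, which rounds to 1.6260.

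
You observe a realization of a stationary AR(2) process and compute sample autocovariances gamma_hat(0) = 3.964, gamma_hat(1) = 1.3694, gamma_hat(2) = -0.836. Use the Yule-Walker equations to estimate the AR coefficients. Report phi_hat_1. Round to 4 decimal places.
\hat\phi_{1} = 0.4750

The Yule-Walker equations for an AR(p) process read, in matrix form,
  Gamma_p phi = r_p,   with   (Gamma_p)_{ij} = gamma(|i - j|),
                       (r_p)_i = gamma(i),   i,j = 1..p.
Substitute the sample gammas (Toeplitz matrix and right-hand side of size 2):
  Gamma_p = [[3.964, 1.3694], [1.3694, 3.964]]
  r_p     = [1.3694, -0.836]
Written out:
  3.964 phi_1 + 1.3694 phi_2 = 1.3694
  1.3694 phi_1 + 3.964 phi_2 = -0.836
Solve by Cramer's rule:
  det = gamma(0)^2 - gamma(1)^2 = (3.964)^2 - (1.3694)^2 = 15.713296 - 1.87525636 = 13.83803964
  phi_hat_1 = [gamma(1) gamma(0) - gamma(1) gamma(2)] / det = [(1.3694)(3.964) - (1.3694)(-0.836)] / 13.83803964 = 6.57312 / 13.83803964 = 0.475
  phi_hat_2 = [gamma(0) gamma(2) - gamma(1)^2] / det = [(3.964)(-0.836) - (1.3694)^2] / 13.83803964 = -5.18916036 / 13.83803964 = -0.375
So phi_hat = [0.4750, -0.3750].
Therefore phi_hat_1 = 0.4750.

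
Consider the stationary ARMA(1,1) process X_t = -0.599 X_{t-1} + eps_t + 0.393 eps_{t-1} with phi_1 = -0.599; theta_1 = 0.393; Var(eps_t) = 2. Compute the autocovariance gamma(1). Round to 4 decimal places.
\gamma(1) = -0.4913

Multiply the model equation by X_{t-k} and take expectations. With theta_0 = psi_0 = 1 and psi_j the MA(infinity) weights, this gives
  gamma(k) - sum_i phi_i gamma(k-i) = c_k,
  c_k = sigma^2 * sum_{j=k..q} theta_j psi_{j-k}   (c_k = 0 for k > q),
using gamma(-m) = gamma(m).
psi-weights needed (psi_j = theta_j + sum_i phi_i psi_{j-i}):
  psi_1 = theta_1 + phi_1 = 0.393 + (-0.599) = -0.206
Right-hand sides:
  c_0 = sigma^2 (1 + theta_1 psi_1) = 2 * (1 + (0.393)(-0.206)) = 2 * 0.919042 = 1.838084
  c_1 = sigma^2 theta_1 = 2 * (0.393) = 0.786
  c_2 = 0
Equations for k = 0 and k = 1 (AR order 1):
  gamma(0) = phi_1 gamma(1) + c_0
  gamma(1) = phi_1 gamma(0) + c_1
Substituting the second into the first: gamma(0) (1 - phi_1^2) = c_0 + phi_1 c_1, so
  gamma(0) = (c_0 + phi_1 c_1) / (1 - phi_1^2) = (1.838084 + (-0.599)(0.786)) / (1 - (-0.599)^2) = 1.36727 / 0.641199 = 2.132365.
  gamma(1) = phi_1 gamma(0) + c_1 = (-0.599)(2.132365) + (0.786) = -0.491286.
Therefore gamma(1) = -0.4913 (to 4 decimal places).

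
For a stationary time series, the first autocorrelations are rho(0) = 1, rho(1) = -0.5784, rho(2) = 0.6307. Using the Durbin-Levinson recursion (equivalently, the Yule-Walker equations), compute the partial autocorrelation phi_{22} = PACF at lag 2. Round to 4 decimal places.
\phi_{22} = 0.4450

The PACF at lag k is phi_{kk}, the last component of the solution
to the Yule-Walker system G_k phi = r_k where
  (G_k)_{ij} = rho(|i - j|), (r_k)_i = rho(i), i,j = 1..k.
Equivalently, Durbin-Levinson gives phi_{kk} iteratively:
  phi_{11} = rho(1)
  phi_{kk} = [rho(k) - sum_{j=1..k-1} phi_{k-1,j} rho(k-j)]
            / [1 - sum_{j=1..k-1} phi_{k-1,j} rho(j)],
  phi_{k,j} = phi_{k-1,j} - phi_{kk} phi_{k-1,k-j},  j = 1..k-1.
Step k = 1:
  phi_11 = rho(1) = -0.5784.
Step k = 2:
  phi_22 = [rho(2) - phi_11 rho(1)] / [1 - phi_11 rho(1)] = [0.6307 - (-0.5784)(-0.5784)] / [1 - (-0.5784)(-0.5784)]
         = 0.29615344 / 0.66545344 = 0.445.
Therefore phi_{22} = 0.4450.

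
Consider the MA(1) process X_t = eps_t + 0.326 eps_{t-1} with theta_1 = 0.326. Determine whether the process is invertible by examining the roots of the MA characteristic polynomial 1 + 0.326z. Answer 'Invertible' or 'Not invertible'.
\text{Invertible}

The MA(q) characteristic polynomial is P(z) = 1 + 0.326z.
Invertibility requires all roots to lie outside the unit circle, i.e. |z| > 1 for every root.
This is linear in z: 1 + (0.326) z = 0  =>  z = -1/(0.326) = -3.067485,  |z| = 3.067485.
Moduli of all roots: 3.0675.
All moduli strictly greater than 1? Yes.
Verdict: Invertible.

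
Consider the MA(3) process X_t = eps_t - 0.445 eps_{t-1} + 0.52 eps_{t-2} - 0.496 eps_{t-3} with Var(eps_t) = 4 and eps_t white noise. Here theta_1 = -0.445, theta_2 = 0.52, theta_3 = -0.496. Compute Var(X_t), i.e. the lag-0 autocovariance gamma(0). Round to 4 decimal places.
\gamma(0) = 6.8578

For an MA(q) process X_t = eps_t + sum_i theta_i eps_{t-i} with
Var(eps_t) = sigma^2, the variance is
  gamma(0) = sigma^2 * (1 + sum_i theta_i^2).
  sum_i theta_i^2 = (-0.445)^2 + (0.52)^2 + (-0.496)^2 = 0.198025 + 0.2704 + 0.246016 = 0.714441.
  gamma(0) = 4 * (1 + 0.714441) = 4 * 1.714441 = 6.857764, which rounds to 6.8578.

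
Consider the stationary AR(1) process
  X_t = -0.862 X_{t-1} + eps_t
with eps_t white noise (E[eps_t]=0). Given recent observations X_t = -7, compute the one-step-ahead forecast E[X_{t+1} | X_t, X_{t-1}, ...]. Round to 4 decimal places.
E[X_{t+1} \mid \mathcal F_t] = 6.0340

For an AR(p) model X_t = c + sum_i phi_i X_{t-i} + eps_t, the
one-step-ahead conditional mean is
  E[X_{t+1} | X_t, ...] = c + sum_i phi_i X_{t+1-i}.
Substitute known values:
  E[X_{t+1} | ...] = (-0.862) * (-7)
                   = 6.0340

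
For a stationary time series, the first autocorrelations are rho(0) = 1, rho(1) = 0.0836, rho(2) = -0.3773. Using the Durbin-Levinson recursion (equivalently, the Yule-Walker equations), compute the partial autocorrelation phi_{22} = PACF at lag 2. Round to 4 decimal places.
\phi_{22} = -0.3870

The PACF at lag k is phi_{kk}, the last component of the solution
to the Yule-Walker system G_k phi = r_k where
  (G_k)_{ij} = rho(|i - j|), (r_k)_i = rho(i), i,j = 1..k.
Equivalently, Durbin-Levinson gives phi_{kk} iteratively:
  phi_{11} = rho(1)
  phi_{kk} = [rho(k) - sum_{j=1..k-1} phi_{k-1,j} rho(k-j)]
            / [1 - sum_{j=1..k-1} phi_{k-1,j} rho(j)],
  phi_{k,j} = phi_{k-1,j} - phi_{kk} phi_{k-1,k-j},  j = 1..k-1.
Step k = 1:
  phi_11 = rho(1) = 0.0836.
Step k = 2:
  phi_22 = [rho(2) - phi_11 rho(1)] / [1 - phi_11 rho(1)] = [-0.3773 - (0.0836)(0.0836)] / [1 - (0.0836)(0.0836)]
         = -0.38428896 / 0.99301104 = -0.387.
Therefore phi_{22} = -0.3870.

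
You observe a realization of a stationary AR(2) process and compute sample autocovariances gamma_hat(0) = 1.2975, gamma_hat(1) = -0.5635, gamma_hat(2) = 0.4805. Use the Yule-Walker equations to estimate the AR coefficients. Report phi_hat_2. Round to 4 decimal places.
\hat\phi_{2} = 0.2240

The Yule-Walker equations for an AR(p) process read, in matrix form,
  Gamma_p phi = r_p,   with   (Gamma_p)_{ij} = gamma(|i - j|),
                       (r_p)_i = gamma(i),   i,j = 1..p.
Substitute the sample gammas (Toeplitz matrix and right-hand side of size 2):
  Gamma_p = [[1.2975, -0.5635], [-0.5635, 1.2975]]
  r_p     = [-0.5635, 0.4805]
Written out:
  1.2975 phi_1 - 0.5635 phi_2 = -0.5635
  -0.5635 phi_1 + 1.2975 phi_2 = 0.4805
Solve by Cramer's rule:
  det = gamma(0)^2 - gamma(1)^2 = (1.2975)^2 - (-0.5635)^2 = 1.68350625 - 0.31753225 = 1.365974
  phi_hat_1 = [gamma(1) gamma(0) - gamma(1) gamma(2)] / det = [(-0.5635)(1.2975) - (-0.5635)(0.4805)] / 1.365974 = -0.4603795 / 1.365974 = -0.337
  phi_hat_2 = [gamma(0) gamma(2) - gamma(1)^2] / det = [(1.2975)(0.4805) - (-0.5635)^2] / 1.365974 = 0.3059165 / 1.365974 = 0.224
So phi_hat = [-0.3370, 0.2240].
Therefore phi_hat_2 = 0.2240.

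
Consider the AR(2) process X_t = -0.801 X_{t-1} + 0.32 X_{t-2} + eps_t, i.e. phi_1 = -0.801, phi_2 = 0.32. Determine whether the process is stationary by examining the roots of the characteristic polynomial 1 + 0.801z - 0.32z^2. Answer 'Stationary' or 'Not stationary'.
\text{Not stationary}

The AR(p) characteristic polynomial is P(z) = 1 + 0.801z - 0.32z^2.
Stationarity requires all roots to lie outside the unit circle, i.e. |z| > 1 for every root.
Set 1 + (0.801) z + (-0.32) z^2 = 0, i.e. a z^2 + b z + c = 0 with a = -0.32, b = 0.801, c = 1.
Discriminant D = b^2 - 4ac = (0.801)^2 - 4*(-0.32)*1 = 0.641601 - (-1.28) = 1.921601.
D >= 0, so the roots are real: z = (-b +/- sqrt(D)) / (2a) = (-0.801 +/- 1.386218) / (-0.64).
  z_1 = (-0.801 + 1.386218) / (-0.64) = -0.9144,   |z_1| = 0.9144.
  z_2 = (-0.801 - 1.386218) / (-0.64) = 3.4175,   |z_2| = 3.4175.
Moduli of all roots: 0.9144, 3.4175.
All moduli strictly greater than 1? No.
Verdict: Not stationary.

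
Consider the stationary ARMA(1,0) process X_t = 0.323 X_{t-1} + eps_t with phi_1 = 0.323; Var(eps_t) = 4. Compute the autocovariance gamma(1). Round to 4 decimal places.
\gamma(1) = 1.4425

Multiply the model equation by X_{t-k} and take expectations. With theta_0 = psi_0 = 1 and psi_j the MA(infinity) weights, this gives
  gamma(k) - sum_i phi_i gamma(k-i) = c_k,
  c_k = sigma^2 * sum_{j=k..q} theta_j psi_{j-k}   (c_k = 0 for k > q),
using gamma(-m) = gamma(m).
Pure AR (q = 0): c_0 = sigma^2 = 4, c_k = 0 for k >= 1.
Equations for k = 0 and k = 1 (AR order 1):
  gamma(0) = phi_1 gamma(1) + c_0
  gamma(1) = phi_1 gamma(0) + c_1
Substituting the second into the first: gamma(0) (1 - phi_1^2) = c_0 + phi_1 c_1, so
  gamma(0) = c_0 / (1 - phi_1^2) = 4 / (1 - (0.323)^2) = 4 / 0.895671 = 4.465926.
  gamma(1) = phi_1 gamma(0) = (0.323)(4.465926) = 1.442494.
Therefore gamma(1) = 1.4425 (to 4 decimal places).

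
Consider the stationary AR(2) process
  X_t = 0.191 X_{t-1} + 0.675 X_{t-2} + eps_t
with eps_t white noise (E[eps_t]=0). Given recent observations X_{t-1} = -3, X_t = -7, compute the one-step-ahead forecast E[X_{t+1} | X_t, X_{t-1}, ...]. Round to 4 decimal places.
E[X_{t+1} \mid \mathcal F_t] = -3.3620

For an AR(p) model X_t = c + sum_i phi_i X_{t-i} + eps_t, the
one-step-ahead conditional mean is
  E[X_{t+1} | X_t, ...] = c + sum_i phi_i X_{t+1-i}.
Substitute known values:
  E[X_{t+1} | ...] = (0.191) * (-7) + (0.675) * (-3)
                   = -3.3620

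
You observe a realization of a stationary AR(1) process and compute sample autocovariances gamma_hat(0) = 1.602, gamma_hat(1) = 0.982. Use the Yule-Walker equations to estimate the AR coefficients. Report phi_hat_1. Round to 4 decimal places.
\hat\phi_{1} = 0.6130

The Yule-Walker equations for an AR(p) process read, in matrix form,
  Gamma_p phi = r_p,   with   (Gamma_p)_{ij} = gamma(|i - j|),
                       (r_p)_i = gamma(i),   i,j = 1..p.
Substitute the sample gammas (Toeplitz matrix and right-hand side of size 1):
  Gamma_p = [[1.602]]
  r_p     = [0.982]
With p = 1 this is the single equation gamma(0) phi_1 = gamma(1):
  phi_hat_1 = gamma(1) / gamma(0) = 0.982 / 1.602 = 0.6130.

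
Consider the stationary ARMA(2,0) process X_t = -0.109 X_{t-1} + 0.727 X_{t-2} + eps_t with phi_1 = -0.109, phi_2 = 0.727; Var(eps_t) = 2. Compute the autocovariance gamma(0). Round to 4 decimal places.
\gamma(0) = 5.0465

Multiply the model equation by X_{t-k} and take expectations. With theta_0 = psi_0 = 1 and psi_j the MA(infinity) weights, this gives
  gamma(k) - sum_i phi_i gamma(k-i) = c_k,
  c_k = sigma^2 * sum_{j=k..q} theta_j psi_{j-k}   (c_k = 0 for k > q),
using gamma(-m) = gamma(m).
Pure AR (q = 0): c_0 = sigma^2 = 2, c_k = 0 for k >= 1.
Equations for k = 0, 1, 2 (AR order 2, c_2 = 0):
  (E0) gamma(0) = phi_1 gamma(1) + phi_2 gamma(2) + c_0
  (E1) gamma(1) = phi_1 gamma(0) + phi_2 gamma(1) + c_1
  (E2) gamma(2) = phi_1 gamma(1) + phi_2 gamma(0)
From (E1): gamma(1) = A gamma(0) + B with
  A = phi_1 / (1 - phi_2) = -0.109 / 0.273 = -0.399267,   B = c_1 / (1 - phi_2) = 0 / 0.273 = 0.
Insert (E2) into (E0): gamma(0) (1 - phi_2^2) = phi_1 (1 + phi_2) gamma(1) + c_0.
  phi_1 (1 + phi_2) = (-0.109)(1.727) = -0.188243,   1 - phi_2^2 = 0.471471.
Replace gamma(1) by A gamma(0) + B and collect gamma(0):
  gamma(0) [0.471471 - (-0.188243)(-0.399267)] = c_0 = 2
  gamma(0) * 0.396312 = 2
  gamma(0) = 2 / 0.396312 = 5.046533.
Therefore gamma(0) = 5.0465 (to 4 decimal places).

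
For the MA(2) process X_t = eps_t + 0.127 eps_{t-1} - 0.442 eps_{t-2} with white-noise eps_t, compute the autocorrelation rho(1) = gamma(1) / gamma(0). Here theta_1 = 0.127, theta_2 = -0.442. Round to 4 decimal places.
\rho(1) = 0.0585

For an MA(q) process with theta_0 = 1, the autocovariance is
  gamma(k) = sigma^2 * sum_{i=0..q-k} theta_i * theta_{i+k},
and rho(k) = gamma(k) / gamma(0). Sigma^2 cancels.
  numerator   = (1)*(0.127) + (0.127)*(-0.442) = 0.070866.
  denominator = (1)^2 + (0.127)^2 + (-0.442)^2 = 1.211493.
  rho(1) = 0.070866 / 1.211493 = 0.0585.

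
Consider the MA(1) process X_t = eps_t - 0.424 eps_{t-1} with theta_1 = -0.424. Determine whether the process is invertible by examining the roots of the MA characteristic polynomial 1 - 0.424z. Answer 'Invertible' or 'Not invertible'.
\text{Invertible}

The MA(q) characteristic polynomial is P(z) = 1 - 0.424z.
Invertibility requires all roots to lie outside the unit circle, i.e. |z| > 1 for every root.
This is linear in z: 1 + (-0.424) z = 0  =>  z = -1/(-0.424) = 2.358491,  |z| = 2.358491.
Moduli of all roots: 2.3585.
All moduli strictly greater than 1? Yes.
Verdict: Invertible.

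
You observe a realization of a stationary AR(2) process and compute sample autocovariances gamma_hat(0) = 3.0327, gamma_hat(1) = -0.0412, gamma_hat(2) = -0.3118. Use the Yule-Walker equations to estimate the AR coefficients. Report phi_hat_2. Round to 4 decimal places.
\hat\phi_{2} = -0.1030

The Yule-Walker equations for an AR(p) process read, in matrix form,
  Gamma_p phi = r_p,   with   (Gamma_p)_{ij} = gamma(|i - j|),
                       (r_p)_i = gamma(i),   i,j = 1..p.
Substitute the sample gammas (Toeplitz matrix and right-hand side of size 2):
  Gamma_p = [[3.0327, -0.0412], [-0.0412, 3.0327]]
  r_p     = [-0.0412, -0.3118]
Written out:
  3.0327 phi_1 - 0.0412 phi_2 = -0.0412
  -0.0412 phi_1 + 3.0327 phi_2 = -0.3118
Solve by Cramer's rule:
  det = gamma(0)^2 - gamma(1)^2 = (3.0327)^2 - (-0.0412)^2 = 9.19726929 - 0.00169744 = 9.19557185
  phi_hat_1 = [gamma(1) gamma(0) - gamma(1) gamma(2)] / det = [(-0.0412)(3.0327) - (-0.0412)(-0.3118)] / 9.19557185 = -0.1377934 / 9.19557185 = -0.015
  phi_hat_2 = [gamma(0) gamma(2) - gamma(1)^2] / det = [(3.0327)(-0.3118) - (-0.0412)^2] / 9.19557185 = -0.9472933 / 9.19557185 = -0.103
So phi_hat = [-0.0150, -0.1030].
Therefore phi_hat_2 = -0.1030.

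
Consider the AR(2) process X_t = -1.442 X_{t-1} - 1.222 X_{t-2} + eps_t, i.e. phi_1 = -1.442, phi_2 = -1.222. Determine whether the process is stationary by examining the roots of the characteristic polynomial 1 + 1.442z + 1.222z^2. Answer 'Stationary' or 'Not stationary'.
\text{Not stationary}

The AR(p) characteristic polynomial is P(z) = 1 + 1.442z + 1.222z^2.
Stationarity requires all roots to lie outside the unit circle, i.e. |z| > 1 for every root.
Set 1 + (1.442) z + (1.222) z^2 = 0, i.e. a z^2 + b z + c = 0 with a = 1.222, b = 1.442, c = 1.
Discriminant D = b^2 - 4ac = (1.442)^2 - 4*(1.222)*1 = 2.079364 - (4.888) = -2.808636.
D < 0, so the roots are the complex-conjugate pair z = (-b +/- i sqrt(-D)) / (2a) = -0.59 +/- 0.6857i.
For a conjugate pair |z|^2 = z * conj(z) = (product of roots) = c/a = 1/(1.222) = 0.818331, so |z| = sqrt(0.818331) = 0.9046 for both roots.
Moduli of all roots: 0.9046, 0.9046.
All moduli strictly greater than 1? No.
Verdict: Not stationary.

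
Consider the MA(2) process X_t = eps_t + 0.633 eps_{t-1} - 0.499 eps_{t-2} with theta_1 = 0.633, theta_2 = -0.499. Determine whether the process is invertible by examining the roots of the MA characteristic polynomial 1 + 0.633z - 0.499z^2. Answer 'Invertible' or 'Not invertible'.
\text{Not invertible}

The MA(q) characteristic polynomial is P(z) = 1 + 0.633z - 0.499z^2.
Invertibility requires all roots to lie outside the unit circle, i.e. |z| > 1 for every root.
Set 1 + (0.633) z + (-0.499) z^2 = 0, i.e. a z^2 + b z + c = 0 with a = -0.499, b = 0.633, c = 1.
Discriminant D = b^2 - 4ac = (0.633)^2 - 4*(-0.499)*1 = 0.400689 - (-1.996) = 2.396689.
D >= 0, so the roots are real: z = (-b +/- sqrt(D)) / (2a) = (-0.633 +/- 1.548124) / (-0.998).
  z_1 = (-0.633 + 1.548124) / (-0.998) = -0.917,   |z_1| = 0.917.
  z_2 = (-0.633 - 1.548124) / (-0.998) = 2.1855,   |z_2| = 2.1855.
Moduli of all roots: 0.9170, 2.1855.
All moduli strictly greater than 1? No.
Verdict: Not invertible.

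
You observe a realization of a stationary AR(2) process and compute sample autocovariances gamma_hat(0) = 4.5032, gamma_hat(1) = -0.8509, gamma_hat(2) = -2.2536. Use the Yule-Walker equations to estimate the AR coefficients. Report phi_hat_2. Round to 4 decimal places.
\hat\phi_{2} = -0.5560

The Yule-Walker equations for an AR(p) process read, in matrix form,
  Gamma_p phi = r_p,   with   (Gamma_p)_{ij} = gamma(|i - j|),
                       (r_p)_i = gamma(i),   i,j = 1..p.
Substitute the sample gammas (Toeplitz matrix and right-hand side of size 2):
  Gamma_p = [[4.5032, -0.8509], [-0.8509, 4.5032]]
  r_p     = [-0.8509, -2.2536]
Written out:
  4.5032 phi_1 - 0.8509 phi_2 = -0.8509
  -0.8509 phi_1 + 4.5032 phi_2 = -2.2536
Solve by Cramer's rule:
  det = gamma(0)^2 - gamma(1)^2 = (4.5032)^2 - (-0.8509)^2 = 20.27881024 - 0.72403081 = 19.55477943
  phi_hat_1 = [gamma(1) gamma(0) - gamma(1) gamma(2)] / det = [(-0.8509)(4.5032) - (-0.8509)(-2.2536)] / 19.55477943 = -5.74936112 / 19.55477943 = -0.294
  phi_hat_2 = [gamma(0) gamma(2) - gamma(1)^2] / det = [(4.5032)(-2.2536) - (-0.8509)^2] / 19.55477943 = -10.87244233 / 19.55477943 = -0.556
So phi_hat = [-0.2940, -0.5560].
Therefore phi_hat_2 = -0.5560.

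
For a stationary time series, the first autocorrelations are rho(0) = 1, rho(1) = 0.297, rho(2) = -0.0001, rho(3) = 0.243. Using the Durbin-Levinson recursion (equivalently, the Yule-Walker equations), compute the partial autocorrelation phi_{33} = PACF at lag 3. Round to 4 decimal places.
\phi_{33} = 0.3009

The PACF at lag k is phi_{kk}, the last component of the solution
to the Yule-Walker system G_k phi = r_k where
  (G_k)_{ij} = rho(|i - j|), (r_k)_i = rho(i), i,j = 1..k.
Equivalently, Durbin-Levinson gives phi_{kk} iteratively:
  phi_{11} = rho(1)
  phi_{kk} = [rho(k) - sum_{j=1..k-1} phi_{k-1,j} rho(k-j)]
            / [1 - sum_{j=1..k-1} phi_{k-1,j} rho(j)],
  phi_{k,j} = phi_{k-1,j} - phi_{kk} phi_{k-1,k-j},  j = 1..k-1.
Step k = 1:
  phi_11 = rho(1) = 0.297.
Step k = 2:
  phi_22 = [rho(2) - phi_11 rho(1)] / [1 - phi_11 rho(1)] = [-0.0001 - (0.297)(0.297)] / [1 - (0.297)(0.297)]
         = -0.088309 / 0.911791 = -0.096852.
  Update: phi_21 = phi_11 - phi_22 phi_11 = 0.297 - (-0.096852)(0.297) = 0.325765.
Step k = 3:
  phi_33 = [rho(3) - phi_21 rho(2) - phi_22 rho(1)] / [1 - phi_21 rho(1) - phi_22 rho(2)]
    numerator   = 0.243 - (0.325765)(-0.0001) - (-0.096852)(0.297) = 0.27179769
    denominator = 1 - (0.325765)(0.297) - (-0.096852)(-0.0001) = 0.90323808
  phi_33 = 0.27179769 / 0.90323808 = 0.3009.
Therefore phi_{33} = 0.3009.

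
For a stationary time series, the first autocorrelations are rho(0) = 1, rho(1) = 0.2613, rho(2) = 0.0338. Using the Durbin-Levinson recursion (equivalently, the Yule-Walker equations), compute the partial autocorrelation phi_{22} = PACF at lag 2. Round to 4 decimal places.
\phi_{22} = -0.0370

The PACF at lag k is phi_{kk}, the last component of the solution
to the Yule-Walker system G_k phi = r_k where
  (G_k)_{ij} = rho(|i - j|), (r_k)_i = rho(i), i,j = 1..k.
Equivalently, Durbin-Levinson gives phi_{kk} iteratively:
  phi_{11} = rho(1)
  phi_{kk} = [rho(k) - sum_{j=1..k-1} phi_{k-1,j} rho(k-j)]
            / [1 - sum_{j=1..k-1} phi_{k-1,j} rho(j)],
  phi_{k,j} = phi_{k-1,j} - phi_{kk} phi_{k-1,k-j},  j = 1..k-1.
Step k = 1:
  phi_11 = rho(1) = 0.2613.
Step k = 2:
  phi_22 = [rho(2) - phi_11 rho(1)] / [1 - phi_11 rho(1)] = [0.0338 - (0.2613)(0.2613)] / [1 - (0.2613)(0.2613)]
         = -0.03447769 / 0.93172231 = -0.037.
Therefore phi_{22} = -0.0370.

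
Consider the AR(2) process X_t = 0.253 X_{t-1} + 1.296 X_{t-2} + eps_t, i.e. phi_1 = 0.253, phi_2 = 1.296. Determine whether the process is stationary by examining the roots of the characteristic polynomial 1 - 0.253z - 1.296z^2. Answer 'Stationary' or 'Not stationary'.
\text{Not stationary}

The AR(p) characteristic polynomial is P(z) = 1 - 0.253z - 1.296z^2.
Stationarity requires all roots to lie outside the unit circle, i.e. |z| > 1 for every root.
Set 1 + (-0.253) z + (-1.296) z^2 = 0, i.e. a z^2 + b z + c = 0 with a = -1.296, b = -0.253, c = 1.
Discriminant D = b^2 - 4ac = (-0.253)^2 - 4*(-1.296)*1 = 0.064009 - (-5.184) = 5.248009.
D >= 0, so the roots are real: z = (-b +/- sqrt(D)) / (2a) = (0.253 +/- 2.290853) / (-2.592).
  z_1 = (0.253 + 2.290853) / (-2.592) = -0.9814,   |z_1| = 0.9814.
  z_2 = (0.253 - 2.290853) / (-2.592) = 0.7862,   |z_2| = 0.7862.
Moduli of all roots: 0.9814, 0.7862.
All moduli strictly greater than 1? No.
Verdict: Not stationary.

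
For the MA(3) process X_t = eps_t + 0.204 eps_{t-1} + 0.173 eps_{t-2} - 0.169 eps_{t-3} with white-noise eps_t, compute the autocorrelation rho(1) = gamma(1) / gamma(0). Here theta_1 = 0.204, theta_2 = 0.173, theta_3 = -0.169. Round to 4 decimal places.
\rho(1) = 0.1909

For an MA(q) process with theta_0 = 1, the autocovariance is
  gamma(k) = sigma^2 * sum_{i=0..q-k} theta_i * theta_{i+k},
and rho(k) = gamma(k) / gamma(0). Sigma^2 cancels.
  numerator   = (1)*(0.204) + (0.204)*(0.173) + (0.173)*(-0.169) = 0.210055.
  denominator = (1)^2 + (0.204)^2 + (0.173)^2 + (-0.169)^2 = 1.100106.
  rho(1) = 0.210055 / 1.100106 = 0.1909.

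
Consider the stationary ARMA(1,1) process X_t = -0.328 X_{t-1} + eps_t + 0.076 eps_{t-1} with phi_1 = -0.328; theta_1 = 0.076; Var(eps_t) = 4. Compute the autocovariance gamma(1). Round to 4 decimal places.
\gamma(1) = -1.1014

Multiply the model equation by X_{t-k} and take expectations. With theta_0 = psi_0 = 1 and psi_j the MA(infinity) weights, this gives
  gamma(k) - sum_i phi_i gamma(k-i) = c_k,
  c_k = sigma^2 * sum_{j=k..q} theta_j psi_{j-k}   (c_k = 0 for k > q),
using gamma(-m) = gamma(m).
psi-weights needed (psi_j = theta_j + sum_i phi_i psi_{j-i}):
  psi_1 = theta_1 + phi_1 = 0.076 + (-0.328) = -0.252
Right-hand sides:
  c_0 = sigma^2 (1 + theta_1 psi_1) = 4 * (1 + (0.076)(-0.252)) = 4 * 0.980848 = 3.923392
  c_1 = sigma^2 theta_1 = 4 * (0.076) = 0.304
  c_2 = 0
Equations for k = 0 and k = 1 (AR order 1):
  gamma(0) = phi_1 gamma(1) + c_0
  gamma(1) = phi_1 gamma(0) + c_1
Substituting the second into the first: gamma(0) (1 - phi_1^2) = c_0 + phi_1 c_1, so
  gamma(0) = (c_0 + phi_1 c_1) / (1 - phi_1^2) = (3.923392 + (-0.328)(0.304)) / (1 - (-0.328)^2) = 3.82368 / 0.892416 = 4.284639.
  gamma(1) = phi_1 gamma(0) + c_1 = (-0.328)(4.284639) + (0.304) = -1.101361.
Therefore gamma(1) = -1.1014 (to 4 decimal places).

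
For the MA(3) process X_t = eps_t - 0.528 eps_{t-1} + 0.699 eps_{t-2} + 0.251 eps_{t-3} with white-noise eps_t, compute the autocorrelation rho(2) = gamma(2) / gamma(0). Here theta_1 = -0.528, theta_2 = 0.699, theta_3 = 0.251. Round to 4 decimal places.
\rho(2) = 0.3095

For an MA(q) process with theta_0 = 1, the autocovariance is
  gamma(k) = sigma^2 * sum_{i=0..q-k} theta_i * theta_{i+k},
and rho(k) = gamma(k) / gamma(0). Sigma^2 cancels.
  numerator   = (1)*(0.699) + (-0.528)*(0.251) = 0.566472.
  denominator = (1)^2 + (-0.528)^2 + (0.699)^2 + (0.251)^2 = 1.830386.
  rho(2) = 0.566472 / 1.830386 = 0.3095.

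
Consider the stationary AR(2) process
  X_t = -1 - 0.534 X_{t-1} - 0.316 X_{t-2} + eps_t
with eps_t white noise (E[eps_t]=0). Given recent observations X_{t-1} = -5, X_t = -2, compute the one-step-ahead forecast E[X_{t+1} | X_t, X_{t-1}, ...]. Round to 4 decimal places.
E[X_{t+1} \mid \mathcal F_t] = 1.6480

For an AR(p) model X_t = c + sum_i phi_i X_{t-i} + eps_t, the
one-step-ahead conditional mean is
  E[X_{t+1} | X_t, ...] = c + sum_i phi_i X_{t+1-i}.
Substitute known values:
  E[X_{t+1} | ...] = -1 + (-0.534) * (-2) + (-0.316) * (-5)
                   = 1.6480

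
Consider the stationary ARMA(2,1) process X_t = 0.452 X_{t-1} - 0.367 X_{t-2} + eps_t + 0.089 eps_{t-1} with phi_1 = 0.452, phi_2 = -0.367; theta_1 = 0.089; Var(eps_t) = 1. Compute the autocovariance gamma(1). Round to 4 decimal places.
\gamma(1) = 0.5228

Multiply the model equation by X_{t-k} and take expectations. With theta_0 = psi_0 = 1 and psi_j the MA(infinity) weights, this gives
  gamma(k) - sum_i phi_i gamma(k-i) = c_k,
  c_k = sigma^2 * sum_{j=k..q} theta_j psi_{j-k}   (c_k = 0 for k > q),
using gamma(-m) = gamma(m).
psi-weights needed (psi_j = theta_j + sum_i phi_i psi_{j-i}):
  psi_1 = theta_1 + phi_1 = 0.089 + (0.452) = 0.541
Right-hand sides:
  c_0 = sigma^2 (1 + theta_1 psi_1) = 1 * (1 + (0.089)(0.541)) = 1 * 1.048149 = 1.048149
  c_1 = sigma^2 theta_1 = 1 * (0.089) = 0.089
  c_2 = 0
Equations for k = 0, 1, 2 (AR order 2, c_2 = 0):
  (E0) gamma(0) = phi_1 gamma(1) + phi_2 gamma(2) + c_0
  (E1) gamma(1) = phi_1 gamma(0) + phi_2 gamma(1) + c_1
  (E2) gamma(2) = phi_1 gamma(1) + phi_2 gamma(0)
From (E1): gamma(1) = A gamma(0) + B with
  A = phi_1 / (1 - phi_2) = 0.452 / 1.367 = 0.330651,   B = c_1 / (1 - phi_2) = 0.089 / 1.367 = 0.065106.
Insert (E2) into (E0): gamma(0) (1 - phi_2^2) = phi_1 (1 + phi_2) gamma(1) + c_0.
  phi_1 (1 + phi_2) = (0.452)(0.633) = 0.286116,   1 - phi_2^2 = 0.865311.
Replace gamma(1) by A gamma(0) + B and collect gamma(0):
  gamma(0) [0.865311 - (0.286116)(0.330651)] = (0.286116)(0.065106) + 1.048149
  gamma(0) * 0.770706 = 1.066777
  gamma(0) = 1.066777 / 0.770706 = 1.384155.
  gamma(1) = A gamma(0) + B = (0.330651)(1.384155) + (0.065106) = 0.522778.
Therefore gamma(1) = 0.5228 (to 4 decimal places).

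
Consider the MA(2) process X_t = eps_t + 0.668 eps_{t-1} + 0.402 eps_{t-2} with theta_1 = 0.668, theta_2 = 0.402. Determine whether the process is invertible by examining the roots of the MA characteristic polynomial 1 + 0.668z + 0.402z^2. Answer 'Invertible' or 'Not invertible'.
\text{Invertible}

The MA(q) characteristic polynomial is P(z) = 1 + 0.668z + 0.402z^2.
Invertibility requires all roots to lie outside the unit circle, i.e. |z| > 1 for every root.
Set 1 + (0.668) z + (0.402) z^2 = 0, i.e. a z^2 + b z + c = 0 with a = 0.402, b = 0.668, c = 1.
Discriminant D = b^2 - 4ac = (0.668)^2 - 4*(0.402)*1 = 0.446224 - (1.608) = -1.161776.
D < 0, so the roots are the complex-conjugate pair z = (-b +/- i sqrt(-D)) / (2a) = -0.8308 +/- 1.3406i.
For a conjugate pair |z|^2 = z * conj(z) = (product of roots) = c/a = 1/(0.402) = 2.487562, so |z| = sqrt(2.487562) = 1.5772 for both roots.
Moduli of all roots: 1.5772, 1.5772.
All moduli strictly greater than 1? Yes.
Verdict: Invertible.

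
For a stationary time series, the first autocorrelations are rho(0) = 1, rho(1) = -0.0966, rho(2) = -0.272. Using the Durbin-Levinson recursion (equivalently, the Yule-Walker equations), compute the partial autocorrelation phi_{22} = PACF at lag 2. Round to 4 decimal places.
\phi_{22} = -0.2840

The PACF at lag k is phi_{kk}, the last component of the solution
to the Yule-Walker system G_k phi = r_k where
  (G_k)_{ij} = rho(|i - j|), (r_k)_i = rho(i), i,j = 1..k.
Equivalently, Durbin-Levinson gives phi_{kk} iteratively:
  phi_{11} = rho(1)
  phi_{kk} = [rho(k) - sum_{j=1..k-1} phi_{k-1,j} rho(k-j)]
            / [1 - sum_{j=1..k-1} phi_{k-1,j} rho(j)],
  phi_{k,j} = phi_{k-1,j} - phi_{kk} phi_{k-1,k-j},  j = 1..k-1.
Step k = 1:
  phi_11 = rho(1) = -0.0966.
Step k = 2:
  phi_22 = [rho(2) - phi_11 rho(1)] / [1 - phi_11 rho(1)] = [-0.272 - (-0.0966)(-0.0966)] / [1 - (-0.0966)(-0.0966)]
         = -0.28133156 / 0.99066844 = -0.284.
Therefore phi_{22} = -0.2840.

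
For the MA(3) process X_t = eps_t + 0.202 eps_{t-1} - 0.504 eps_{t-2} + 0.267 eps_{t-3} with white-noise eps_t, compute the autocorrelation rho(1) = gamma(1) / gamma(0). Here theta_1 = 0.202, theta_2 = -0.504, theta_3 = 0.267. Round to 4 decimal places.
\rho(1) = -0.0252

For an MA(q) process with theta_0 = 1, the autocovariance is
  gamma(k) = sigma^2 * sum_{i=0..q-k} theta_i * theta_{i+k},
and rho(k) = gamma(k) / gamma(0). Sigma^2 cancels.
  numerator   = (1)*(0.202) + (0.202)*(-0.504) + (-0.504)*(0.267) = -0.034376.
  denominator = (1)^2 + (0.202)^2 + (-0.504)^2 + (0.267)^2 = 1.366109.
  rho(1) = -0.034376 / 1.366109 = -0.0252.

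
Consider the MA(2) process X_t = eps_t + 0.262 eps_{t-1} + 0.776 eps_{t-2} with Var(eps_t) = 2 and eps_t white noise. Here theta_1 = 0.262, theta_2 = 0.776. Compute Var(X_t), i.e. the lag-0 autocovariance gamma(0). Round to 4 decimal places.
\gamma(0) = 3.3416

For an MA(q) process X_t = eps_t + sum_i theta_i eps_{t-i} with
Var(eps_t) = sigma^2, the variance is
  gamma(0) = sigma^2 * (1 + sum_i theta_i^2).
  sum_i theta_i^2 = (0.262)^2 + (0.776)^2 = 0.068644 + 0.602176 = 0.67082.
  gamma(0) = 2 * (1 + 0.67082) = 2 * 1.67082 = 3.34164, which rounds to 3.3416.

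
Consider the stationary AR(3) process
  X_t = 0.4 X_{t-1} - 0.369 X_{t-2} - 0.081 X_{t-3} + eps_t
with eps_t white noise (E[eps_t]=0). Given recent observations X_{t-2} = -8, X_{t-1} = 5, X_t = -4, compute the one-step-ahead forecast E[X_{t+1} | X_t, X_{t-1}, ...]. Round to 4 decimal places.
E[X_{t+1} \mid \mathcal F_t] = -2.7970

For an AR(p) model X_t = c + sum_i phi_i X_{t-i} + eps_t, the
one-step-ahead conditional mean is
  E[X_{t+1} | X_t, ...] = c + sum_i phi_i X_{t+1-i}.
Substitute known values:
  E[X_{t+1} | ...] = (0.4) * (-4) + (-0.369) * (5) + (-0.081) * (-8)
                   = -2.7970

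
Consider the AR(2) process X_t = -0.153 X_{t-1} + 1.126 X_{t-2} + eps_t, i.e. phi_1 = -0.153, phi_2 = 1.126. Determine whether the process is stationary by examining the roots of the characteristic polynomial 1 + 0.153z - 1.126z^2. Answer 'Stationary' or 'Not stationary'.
\text{Not stationary}

The AR(p) characteristic polynomial is P(z) = 1 + 0.153z - 1.126z^2.
Stationarity requires all roots to lie outside the unit circle, i.e. |z| > 1 for every root.
Set 1 + (0.153) z + (-1.126) z^2 = 0, i.e. a z^2 + b z + c = 0 with a = -1.126, b = 0.153, c = 1.
Discriminant D = b^2 - 4ac = (0.153)^2 - 4*(-1.126)*1 = 0.023409 - (-4.504) = 4.527409.
D >= 0, so the roots are real: z = (-b +/- sqrt(D)) / (2a) = (-0.153 +/- 2.127771) / (-2.252).
  z_1 = (-0.153 + 2.127771) / (-2.252) = -0.8769,   |z_1| = 0.8769.
  z_2 = (-0.153 - 2.127771) / (-2.252) = 1.0128,   |z_2| = 1.0128.
Moduli of all roots: 0.8769, 1.0128.
All moduli strictly greater than 1? No.
Verdict: Not stationary.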